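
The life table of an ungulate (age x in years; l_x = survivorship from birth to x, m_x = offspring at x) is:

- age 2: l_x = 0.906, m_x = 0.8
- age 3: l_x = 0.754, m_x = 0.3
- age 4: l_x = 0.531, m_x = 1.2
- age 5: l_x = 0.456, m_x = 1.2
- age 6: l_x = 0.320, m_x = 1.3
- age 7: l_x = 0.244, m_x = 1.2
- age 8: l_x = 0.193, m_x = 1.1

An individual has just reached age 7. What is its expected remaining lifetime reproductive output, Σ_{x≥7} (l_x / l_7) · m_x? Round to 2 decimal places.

2.07

l_7 = 0.244. Conditional survival from age 7 to x is l_x / l_7.
  x=7: (0.244/0.244) × 1.2 = 1.2000
  x=8: (0.193/0.244) × 1.1 = 0.8701
Sum = 1.2000 + 0.8701 = 2.0701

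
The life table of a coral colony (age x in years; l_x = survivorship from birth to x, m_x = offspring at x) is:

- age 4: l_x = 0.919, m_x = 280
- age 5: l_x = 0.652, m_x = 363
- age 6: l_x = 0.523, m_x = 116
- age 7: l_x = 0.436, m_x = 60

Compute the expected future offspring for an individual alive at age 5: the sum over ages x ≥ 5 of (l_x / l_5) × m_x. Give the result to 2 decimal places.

496.17

l_5 = 0.652. Conditional survival from age 5 to x is l_x / l_5.
  x=5: (0.652/0.652) × 363 = 363.0000
  x=6: (0.523/0.652) × 116 = 93.0491
  x=7: (0.436/0.652) × 60 = 40.1227
Sum = 363.0000 + 93.0491 + 40.1227 = 496.1718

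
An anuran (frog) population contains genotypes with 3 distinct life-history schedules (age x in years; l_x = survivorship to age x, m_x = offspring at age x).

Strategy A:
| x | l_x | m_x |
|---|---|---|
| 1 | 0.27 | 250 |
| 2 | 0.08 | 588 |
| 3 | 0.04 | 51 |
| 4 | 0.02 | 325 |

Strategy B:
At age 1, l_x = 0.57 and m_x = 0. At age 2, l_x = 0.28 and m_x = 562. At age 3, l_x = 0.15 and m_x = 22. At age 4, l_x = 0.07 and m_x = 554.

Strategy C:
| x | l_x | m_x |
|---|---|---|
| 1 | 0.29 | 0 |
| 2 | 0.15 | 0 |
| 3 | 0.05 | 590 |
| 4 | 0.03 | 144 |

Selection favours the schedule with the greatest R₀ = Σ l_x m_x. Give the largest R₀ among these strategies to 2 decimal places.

199.44

Strategy A: R₀ = 0.27×250 + 0.08×588 + 0.04×51 + 0.02×325 = 123.0800
Strategy B: R₀ = 0.57×0 + 0.28×562 + 0.15×22 + 0.07×554 = 199.4400
Strategy C: R₀ = 0.29×0 + 0.15×0 + 0.05×590 + 0.03×144 = 33.8200
Highest R₀: strategy B with 199.4400.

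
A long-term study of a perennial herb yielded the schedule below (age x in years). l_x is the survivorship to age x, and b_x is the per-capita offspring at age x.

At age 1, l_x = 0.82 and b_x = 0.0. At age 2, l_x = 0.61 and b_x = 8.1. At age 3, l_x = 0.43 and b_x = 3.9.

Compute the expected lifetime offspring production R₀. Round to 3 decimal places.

6.618

R₀ = Σ l_x b_x:
  age 1: 0.82 × 0.0 = 0.0000
  age 2: 0.61 × 8.1 = 4.9410
  age 3: 0.43 × 3.9 = 1.6770
R₀ = 0.0000 + 4.9410 + 1.6770 = 6.6180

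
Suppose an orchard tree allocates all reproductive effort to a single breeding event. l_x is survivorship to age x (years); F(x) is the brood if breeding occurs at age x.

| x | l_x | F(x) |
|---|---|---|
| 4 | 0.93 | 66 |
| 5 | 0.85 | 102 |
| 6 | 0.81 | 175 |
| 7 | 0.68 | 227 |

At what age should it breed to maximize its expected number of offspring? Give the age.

7

Expected offspring if breeding at age x = l_x × F(x):
  age 4: 0.93 × 66 = 61.380
  age 5: 0.85 × 102 = 86.700
  age 6: 0.81 × 175 = 141.750
  age 7: 0.68 × 227 = 154.360
Maximum at age 7 (154.360).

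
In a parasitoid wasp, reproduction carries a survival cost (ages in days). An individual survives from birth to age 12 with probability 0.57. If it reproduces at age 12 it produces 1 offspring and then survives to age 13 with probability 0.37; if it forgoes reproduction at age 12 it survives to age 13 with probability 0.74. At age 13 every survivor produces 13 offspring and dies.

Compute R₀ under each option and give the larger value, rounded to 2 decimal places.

breed at age 12: R₀ = 0.57 × (1 + 0.37 × 13) = 0.57 × 5.8100 = 3.3117
delay to age 13: R₀ = 0.57 × (0.74 × 13) = 0.57 × 9.6200 = 5.4834
Higher: delay to age 13 (5.4834).

5.48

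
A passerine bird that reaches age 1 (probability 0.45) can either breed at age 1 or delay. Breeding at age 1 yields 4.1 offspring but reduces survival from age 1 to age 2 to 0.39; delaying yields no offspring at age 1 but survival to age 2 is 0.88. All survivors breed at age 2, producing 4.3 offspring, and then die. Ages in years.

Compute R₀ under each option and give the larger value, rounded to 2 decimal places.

breed at age 1: R₀ = 0.45 × (4.1 + 0.39 × 4.3) = 0.45 × 5.7770 = 2.5996
delay to age 2: R₀ = 0.45 × (0.88 × 4.3) = 0.45 × 3.7840 = 1.7028
Higher: breed at age 1 (2.5996).

2.60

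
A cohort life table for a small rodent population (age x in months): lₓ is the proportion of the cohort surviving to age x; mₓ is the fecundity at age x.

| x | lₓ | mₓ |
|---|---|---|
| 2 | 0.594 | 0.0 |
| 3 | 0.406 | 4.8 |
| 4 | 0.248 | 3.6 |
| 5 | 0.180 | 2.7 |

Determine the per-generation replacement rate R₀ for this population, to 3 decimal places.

3.328

R₀ = Σ lₓ mₓ:
  age 2: 0.594 × 0.0 = 0.0000
  age 3: 0.406 × 4.8 = 1.9488
  age 4: 0.248 × 3.6 = 0.8928
  age 5: 0.180 × 2.7 = 0.4860
R₀ = 0.0000 + 1.9488 + 0.8928 + 0.4860 = 3.3276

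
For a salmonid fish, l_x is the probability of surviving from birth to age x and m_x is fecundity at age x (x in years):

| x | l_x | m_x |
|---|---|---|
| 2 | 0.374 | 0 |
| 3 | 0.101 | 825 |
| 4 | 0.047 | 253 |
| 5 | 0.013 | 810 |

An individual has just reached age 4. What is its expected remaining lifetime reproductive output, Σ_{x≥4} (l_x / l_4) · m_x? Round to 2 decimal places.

477.04

l_4 = 0.047. Conditional survival from age 4 to x is l_x / l_4.
  x=4: (0.047/0.047) × 253 = 253.0000
  x=5: (0.013/0.047) × 810 = 224.0426
Sum = 253.0000 + 224.0426 = 477.0426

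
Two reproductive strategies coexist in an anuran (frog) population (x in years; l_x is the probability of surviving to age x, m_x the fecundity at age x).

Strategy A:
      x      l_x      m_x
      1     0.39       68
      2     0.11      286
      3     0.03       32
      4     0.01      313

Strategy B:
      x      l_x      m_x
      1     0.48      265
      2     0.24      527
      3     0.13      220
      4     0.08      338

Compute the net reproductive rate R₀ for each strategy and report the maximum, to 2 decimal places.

309.32

Strategy A: R₀ = 0.39×68 + 0.11×286 + 0.03×32 + 0.01×313 = 62.0700
Strategy B: R₀ = 0.48×265 + 0.24×527 + 0.13×220 + 0.08×338 = 309.3200
Highest R₀: strategy B with 309.3200.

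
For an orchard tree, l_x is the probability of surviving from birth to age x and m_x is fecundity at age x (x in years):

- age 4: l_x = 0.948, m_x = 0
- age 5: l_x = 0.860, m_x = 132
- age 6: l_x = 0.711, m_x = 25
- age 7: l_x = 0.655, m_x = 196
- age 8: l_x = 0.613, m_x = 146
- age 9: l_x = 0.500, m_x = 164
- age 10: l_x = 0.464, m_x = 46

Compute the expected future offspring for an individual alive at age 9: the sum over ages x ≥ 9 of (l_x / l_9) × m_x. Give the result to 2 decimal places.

206.69

l_9 = 0.500. Conditional survival from age 9 to x is l_x / l_9.
  x=9: (0.500/0.500) × 164 = 164.0000
  x=10: (0.464/0.500) × 46 = 42.6880
Sum = 164.0000 + 42.6880 = 206.6880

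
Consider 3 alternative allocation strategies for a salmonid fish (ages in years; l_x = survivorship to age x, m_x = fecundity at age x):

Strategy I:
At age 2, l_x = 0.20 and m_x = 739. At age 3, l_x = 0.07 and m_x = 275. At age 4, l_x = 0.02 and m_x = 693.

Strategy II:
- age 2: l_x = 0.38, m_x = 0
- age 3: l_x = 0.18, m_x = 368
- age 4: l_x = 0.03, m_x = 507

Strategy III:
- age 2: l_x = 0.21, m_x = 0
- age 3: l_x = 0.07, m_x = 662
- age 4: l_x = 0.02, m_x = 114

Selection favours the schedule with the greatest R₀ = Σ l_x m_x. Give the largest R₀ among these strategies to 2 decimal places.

Strategy I: R₀ = 0.20×739 + 0.07×275 + 0.02×693 = 180.9100
Strategy II: R₀ = 0.38×0 + 0.18×368 + 0.03×507 = 81.4500
Strategy III: R₀ = 0.21×0 + 0.07×662 + 0.02×114 = 48.6200
Highest R₀: strategy I with 180.9100.

180.91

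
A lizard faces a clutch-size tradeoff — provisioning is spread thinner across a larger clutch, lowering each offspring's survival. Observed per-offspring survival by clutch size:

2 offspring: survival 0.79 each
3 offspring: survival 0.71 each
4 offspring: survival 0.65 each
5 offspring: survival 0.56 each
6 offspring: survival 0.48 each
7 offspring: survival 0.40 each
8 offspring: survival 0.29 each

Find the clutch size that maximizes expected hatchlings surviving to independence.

6

Expected hatchlings surviving to independence = c × s(c):
  c=2: 2 × 0.79 = 1.580
  c=3: 3 × 0.71 = 2.130
  c=4: 4 × 0.65 = 2.600
  c=5: 5 × 0.56 = 2.800
  c=6: 6 × 0.48 = 2.880
  c=7: 7 × 0.40 = 2.800
  c=8: 8 × 0.29 = 2.320
Maximum at c = 6 (2.880 hatchlings surviving to independence).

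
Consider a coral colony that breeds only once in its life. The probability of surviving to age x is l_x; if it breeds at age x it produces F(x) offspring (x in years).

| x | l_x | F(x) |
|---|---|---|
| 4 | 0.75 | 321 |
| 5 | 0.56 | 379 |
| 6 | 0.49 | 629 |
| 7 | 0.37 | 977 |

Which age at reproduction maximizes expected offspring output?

7

Expected offspring if breeding at age x = l_x × F(x):
  age 4: 0.75 × 321 = 240.750
  age 5: 0.56 × 379 = 212.240
  age 6: 0.49 × 629 = 308.210
  age 7: 0.37 × 977 = 361.490
Maximum at age 7 (361.490).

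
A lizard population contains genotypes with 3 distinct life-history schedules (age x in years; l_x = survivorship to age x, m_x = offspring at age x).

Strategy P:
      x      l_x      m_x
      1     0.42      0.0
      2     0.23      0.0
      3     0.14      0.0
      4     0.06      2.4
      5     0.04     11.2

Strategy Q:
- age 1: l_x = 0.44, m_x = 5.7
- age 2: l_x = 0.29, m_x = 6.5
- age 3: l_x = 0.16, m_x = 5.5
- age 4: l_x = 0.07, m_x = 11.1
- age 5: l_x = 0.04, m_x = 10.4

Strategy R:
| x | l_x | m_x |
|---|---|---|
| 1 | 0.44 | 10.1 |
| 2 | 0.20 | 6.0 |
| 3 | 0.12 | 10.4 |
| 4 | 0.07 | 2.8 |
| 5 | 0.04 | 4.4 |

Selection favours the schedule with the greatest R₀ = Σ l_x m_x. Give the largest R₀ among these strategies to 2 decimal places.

7.26

Strategy P: R₀ = 0.42×0.0 + 0.23×0.0 + 0.14×0.0 + 0.06×2.4 + 0.04×11.2 = 0.5920
Strategy Q: R₀ = 0.44×5.7 + 0.29×6.5 + 0.16×5.5 + 0.07×11.1 + 0.04×10.4 = 6.4660
Strategy R: R₀ = 0.44×10.1 + 0.20×6.0 + 0.12×10.4 + 0.07×2.8 + 0.04×4.4 = 7.2640
Highest R₀: strategy R with 7.2640.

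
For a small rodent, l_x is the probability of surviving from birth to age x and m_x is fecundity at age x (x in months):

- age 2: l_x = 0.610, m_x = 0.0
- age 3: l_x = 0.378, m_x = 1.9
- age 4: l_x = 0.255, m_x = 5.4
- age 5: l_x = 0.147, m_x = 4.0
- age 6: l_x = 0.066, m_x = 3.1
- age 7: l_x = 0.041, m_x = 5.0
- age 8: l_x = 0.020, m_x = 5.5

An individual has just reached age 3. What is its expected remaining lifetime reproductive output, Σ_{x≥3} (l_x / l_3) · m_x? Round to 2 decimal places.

8.47

l_3 = 0.378. Conditional survival from age 3 to x is l_x / l_3.
  x=3: (0.378/0.378) × 1.9 = 1.9000
  x=4: (0.255/0.378) × 5.4 = 3.6429
  x=5: (0.147/0.378) × 4.0 = 1.5556
  x=6: (0.066/0.378) × 3.1 = 0.5413
  x=7: (0.041/0.378) × 5.0 = 0.5423
  x=8: (0.020/0.378) × 5.5 = 0.2910
Sum = 1.9000 + 3.6429 + 1.5556 + 0.5413 + 0.5423 + 0.2910 = 8.4730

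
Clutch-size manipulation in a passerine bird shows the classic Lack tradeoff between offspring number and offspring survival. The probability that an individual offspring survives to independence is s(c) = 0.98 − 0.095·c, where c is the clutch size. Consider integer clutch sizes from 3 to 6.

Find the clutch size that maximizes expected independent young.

Expected independent young = c × s(c):
  c=3: 3 × 0.695 = 2.085
  c=4: 4 × 0.600 = 2.400
  c=5: 5 × 0.505 = 2.525
  c=6: 6 × 0.410 = 2.460
Maximum at c = 5 (2.525 independent young).

5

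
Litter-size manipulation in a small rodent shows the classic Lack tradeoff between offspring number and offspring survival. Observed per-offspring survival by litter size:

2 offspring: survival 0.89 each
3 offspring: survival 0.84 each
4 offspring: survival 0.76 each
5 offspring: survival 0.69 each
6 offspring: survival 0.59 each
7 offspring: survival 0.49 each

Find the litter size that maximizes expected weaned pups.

6

Expected weaned pups = c × s(c):
  c=2: 2 × 0.89 = 1.780
  c=3: 3 × 0.84 = 2.520
  c=4: 4 × 0.76 = 3.040
  c=5: 5 × 0.69 = 3.450
  c=6: 6 × 0.59 = 3.540
  c=7: 7 × 0.49 = 3.430
Maximum at c = 6 (3.540 weaned pups).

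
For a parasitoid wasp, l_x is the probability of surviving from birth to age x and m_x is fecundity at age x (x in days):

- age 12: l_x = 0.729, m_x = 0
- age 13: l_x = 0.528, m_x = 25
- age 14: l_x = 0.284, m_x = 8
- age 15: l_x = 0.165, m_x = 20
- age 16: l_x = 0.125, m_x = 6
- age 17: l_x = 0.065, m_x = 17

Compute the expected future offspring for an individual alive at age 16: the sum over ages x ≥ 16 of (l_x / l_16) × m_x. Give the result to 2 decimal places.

14.84

l_16 = 0.125. Conditional survival from age 16 to x is l_x / l_16.
  x=16: (0.125/0.125) × 6 = 6.0000
  x=17: (0.065/0.125) × 17 = 8.8400
Sum = 6.0000 + 8.8400 = 14.8400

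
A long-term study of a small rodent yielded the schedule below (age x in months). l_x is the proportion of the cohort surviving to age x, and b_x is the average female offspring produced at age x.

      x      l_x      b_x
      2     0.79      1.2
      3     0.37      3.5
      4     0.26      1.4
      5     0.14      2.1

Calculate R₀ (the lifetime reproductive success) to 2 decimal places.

2.90

R₀ = Σ l_x b_x:
  age 2: 0.79 × 1.2 = 0.9480
  age 3: 0.37 × 3.5 = 1.2950
  age 4: 0.26 × 1.4 = 0.3640
  age 5: 0.14 × 2.1 = 0.2940
R₀ = 0.9480 + 1.2950 + 0.3640 + 0.2940 = 2.9010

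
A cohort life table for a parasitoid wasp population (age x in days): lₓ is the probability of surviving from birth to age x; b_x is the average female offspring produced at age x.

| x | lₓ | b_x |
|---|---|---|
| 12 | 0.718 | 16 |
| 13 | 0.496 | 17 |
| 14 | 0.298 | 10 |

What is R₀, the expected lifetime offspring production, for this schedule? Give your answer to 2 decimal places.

R₀ = Σ lₓ b_x:
  age 12: 0.718 × 16 = 11.4880
  age 13: 0.496 × 17 = 8.4320
  age 14: 0.298 × 10 = 2.9800
R₀ = 11.4880 + 8.4320 + 2.9800 = 22.9000

22.90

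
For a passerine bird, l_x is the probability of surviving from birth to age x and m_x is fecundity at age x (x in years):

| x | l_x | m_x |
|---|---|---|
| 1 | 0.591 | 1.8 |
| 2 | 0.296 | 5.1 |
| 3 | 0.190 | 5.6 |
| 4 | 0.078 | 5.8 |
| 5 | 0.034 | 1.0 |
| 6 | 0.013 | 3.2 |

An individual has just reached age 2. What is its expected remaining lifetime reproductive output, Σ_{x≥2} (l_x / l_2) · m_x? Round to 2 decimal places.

10.48

l_2 = 0.296. Conditional survival from age 2 to x is l_x / l_2.
  x=2: (0.296/0.296) × 5.1 = 5.1000
  x=3: (0.190/0.296) × 5.6 = 3.5946
  x=4: (0.078/0.296) × 5.8 = 1.5284
  x=5: (0.034/0.296) × 1.0 = 0.1149
  x=6: (0.013/0.296) × 3.2 = 0.1405
Sum = 5.1000 + 3.5946 + 1.5284 + 0.1149 + 0.1405 = 10.4784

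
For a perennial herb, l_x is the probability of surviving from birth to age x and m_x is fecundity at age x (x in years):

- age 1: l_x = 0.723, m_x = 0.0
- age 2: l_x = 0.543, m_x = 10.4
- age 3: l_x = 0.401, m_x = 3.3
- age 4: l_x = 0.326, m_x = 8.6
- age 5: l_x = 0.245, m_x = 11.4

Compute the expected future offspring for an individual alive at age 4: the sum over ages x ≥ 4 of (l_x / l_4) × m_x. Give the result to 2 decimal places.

17.17

l_4 = 0.326. Conditional survival from age 4 to x is l_x / l_4.
  x=4: (0.326/0.326) × 8.6 = 8.6000
  x=5: (0.245/0.326) × 11.4 = 8.5675
Sum = 8.6000 + 8.5675 = 17.1675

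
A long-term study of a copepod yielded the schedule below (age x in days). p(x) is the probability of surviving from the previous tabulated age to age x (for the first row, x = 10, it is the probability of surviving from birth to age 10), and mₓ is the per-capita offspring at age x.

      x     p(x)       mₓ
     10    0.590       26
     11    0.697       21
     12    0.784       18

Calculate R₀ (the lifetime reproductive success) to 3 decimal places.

29.779

Survivorship from birth: l_x = p_10·p_11·…·p_x.
  l_10 = 0.59000
  l_11 = 0.41123
  l_12 = 0.32240
R₀ = Σ l_x mₓ:
  age 10: 0.59000 × 26 = 15.3400
  age 11: 0.41123 × 21 = 8.6358
  age 12: 0.32240 × 18 = 5.8032
R₀ = 15.3400 + 8.6358 + 5.8032 = 29.7790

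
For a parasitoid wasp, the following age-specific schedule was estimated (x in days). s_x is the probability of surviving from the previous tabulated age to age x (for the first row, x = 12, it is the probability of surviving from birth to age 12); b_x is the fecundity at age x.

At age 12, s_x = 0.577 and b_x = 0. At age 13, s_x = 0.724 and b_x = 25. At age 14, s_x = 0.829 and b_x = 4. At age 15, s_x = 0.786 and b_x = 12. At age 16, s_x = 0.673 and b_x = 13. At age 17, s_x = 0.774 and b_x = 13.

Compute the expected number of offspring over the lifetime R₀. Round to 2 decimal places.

19.32

Survivorship from birth: l_x = s_12·s_13·…·s_x.
  l_12 = 0.57700
  l_13 = 0.41775
  l_14 = 0.34631
  l_15 = 0.27220
  l_16 = 0.18319
  l_17 = 0.14179
R₀ = Σ l_x b_x:
  age 12: 0.57700 × 0 = 0.0000
  age 13: 0.41775 × 25 = 10.4437
  age 14: 0.34631 × 4 = 1.3852
  age 15: 0.27220 × 12 = 3.2664
  age 16: 0.18319 × 13 = 2.3815
  age 17: 0.14179 × 13 = 1.8433
R₀ = 0.0000 + 10.4437 + 1.3852 + 3.2664 + 2.3815 + 1.8433 = 19.3201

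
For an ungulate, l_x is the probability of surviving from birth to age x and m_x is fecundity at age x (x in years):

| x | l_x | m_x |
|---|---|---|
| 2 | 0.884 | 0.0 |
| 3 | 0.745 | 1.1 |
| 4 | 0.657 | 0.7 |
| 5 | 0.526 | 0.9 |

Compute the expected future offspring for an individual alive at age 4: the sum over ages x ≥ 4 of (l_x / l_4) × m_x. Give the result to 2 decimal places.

1.42

l_4 = 0.657. Conditional survival from age 4 to x is l_x / l_4.
  x=4: (0.657/0.657) × 0.7 = 0.7000
  x=5: (0.526/0.657) × 0.9 = 0.7205
Sum = 0.7000 + 0.7205 = 1.4205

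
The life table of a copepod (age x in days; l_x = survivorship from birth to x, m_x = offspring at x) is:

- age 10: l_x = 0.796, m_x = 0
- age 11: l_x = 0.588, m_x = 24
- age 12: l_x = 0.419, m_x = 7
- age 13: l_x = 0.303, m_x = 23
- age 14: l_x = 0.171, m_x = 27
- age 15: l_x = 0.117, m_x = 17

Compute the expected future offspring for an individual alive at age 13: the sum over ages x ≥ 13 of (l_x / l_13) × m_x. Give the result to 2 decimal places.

l_13 = 0.303. Conditional survival from age 13 to x is l_x / l_13.
  x=13: (0.303/0.303) × 23 = 23.0000
  x=14: (0.171/0.303) × 27 = 15.2376
  x=15: (0.117/0.303) × 17 = 6.5644
Sum = 23.0000 + 15.2376 + 6.5644 = 44.8020

44.80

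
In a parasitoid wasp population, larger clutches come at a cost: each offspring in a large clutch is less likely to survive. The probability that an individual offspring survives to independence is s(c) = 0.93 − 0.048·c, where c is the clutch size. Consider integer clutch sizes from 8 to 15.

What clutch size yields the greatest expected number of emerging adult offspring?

Expected emerging adult offspring = c × s(c):
  c=8: 8 × 0.546 = 4.368
  c=9: 9 × 0.498 = 4.482
  c=10: 10 × 0.450 = 4.500
  c=11: 11 × 0.402 = 4.422
  c=12: 12 × 0.354 = 4.248
  c=13: 13 × 0.306 = 3.978
  c=14: 14 × 0.258 = 3.612
  c=15: 15 × 0.210 = 3.150
Maximum at c = 10 (4.500 emerging adult offspring).

10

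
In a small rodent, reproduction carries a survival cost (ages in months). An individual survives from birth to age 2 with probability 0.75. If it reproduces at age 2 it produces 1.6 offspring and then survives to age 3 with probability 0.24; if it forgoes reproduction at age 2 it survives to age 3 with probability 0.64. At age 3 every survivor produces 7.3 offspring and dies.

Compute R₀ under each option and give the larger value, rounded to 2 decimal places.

3.50

breed at age 2: R₀ = 0.75 × (1.6 + 0.24 × 7.3) = 0.75 × 3.3520 = 2.5140
delay to age 3: R₀ = 0.75 × (0.64 × 7.3) = 0.75 × 4.6720 = 3.5040
Higher: delay to age 3 (3.5040).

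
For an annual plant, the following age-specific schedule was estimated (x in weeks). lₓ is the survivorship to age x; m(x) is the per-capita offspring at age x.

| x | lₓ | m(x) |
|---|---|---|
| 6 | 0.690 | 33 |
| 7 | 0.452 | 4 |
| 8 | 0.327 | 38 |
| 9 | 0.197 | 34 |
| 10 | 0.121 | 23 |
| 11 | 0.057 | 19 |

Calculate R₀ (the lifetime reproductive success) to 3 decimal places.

47.568

R₀ = Σ lₓ m(x):
  age 6: 0.690 × 33 = 22.7700
  age 7: 0.452 × 4 = 1.8080
  age 8: 0.327 × 38 = 12.4260
  age 9: 0.197 × 34 = 6.6980
  age 10: 0.121 × 23 = 2.7830
  age 11: 0.057 × 19 = 1.0830
R₀ = 22.7700 + 1.8080 + 12.4260 + 6.6980 + 2.7830 + 1.0830 = 47.5680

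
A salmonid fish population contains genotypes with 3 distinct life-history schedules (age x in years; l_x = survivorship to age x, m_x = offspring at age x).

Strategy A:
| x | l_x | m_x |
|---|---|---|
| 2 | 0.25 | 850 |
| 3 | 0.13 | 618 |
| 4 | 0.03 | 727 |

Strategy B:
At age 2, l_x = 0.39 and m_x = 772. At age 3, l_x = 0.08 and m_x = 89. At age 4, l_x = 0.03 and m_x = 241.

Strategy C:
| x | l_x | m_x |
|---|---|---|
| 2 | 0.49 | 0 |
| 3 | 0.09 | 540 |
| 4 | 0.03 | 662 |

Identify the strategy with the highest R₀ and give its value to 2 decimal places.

Strategy A: R₀ = 0.25×850 + 0.13×618 + 0.03×727 = 314.6500
Strategy B: R₀ = 0.39×772 + 0.08×89 + 0.03×241 = 315.4300
Strategy C: R₀ = 0.49×0 + 0.09×540 + 0.03×662 = 68.4600
Highest R₀: strategy B with 315.4300.

315.43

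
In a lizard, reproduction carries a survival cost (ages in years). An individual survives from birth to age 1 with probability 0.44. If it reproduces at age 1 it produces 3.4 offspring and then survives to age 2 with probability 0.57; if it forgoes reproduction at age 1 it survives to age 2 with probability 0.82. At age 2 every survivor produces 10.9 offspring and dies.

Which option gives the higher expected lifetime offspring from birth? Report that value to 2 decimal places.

breed at age 1: R₀ = 0.44 × (3.4 + 0.57 × 10.9) = 0.44 × 9.6130 = 4.2297
delay to age 2: R₀ = 0.44 × (0.82 × 10.9) = 0.44 × 8.9380 = 3.9327
Higher: breed at age 1 (4.2297).

4.23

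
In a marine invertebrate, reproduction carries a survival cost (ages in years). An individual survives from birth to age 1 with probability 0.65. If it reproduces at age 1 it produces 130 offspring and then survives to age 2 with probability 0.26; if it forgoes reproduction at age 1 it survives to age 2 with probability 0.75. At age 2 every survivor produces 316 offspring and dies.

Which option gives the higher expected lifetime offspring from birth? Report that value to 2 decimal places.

breed at age 1: R₀ = 0.65 × (130 + 0.26 × 316) = 0.65 × 212.1600 = 137.9040
delay to age 2: R₀ = 0.65 × (0.75 × 316) = 0.65 × 237.0000 = 154.0500
Higher: delay to age 2 (154.0500).

154.05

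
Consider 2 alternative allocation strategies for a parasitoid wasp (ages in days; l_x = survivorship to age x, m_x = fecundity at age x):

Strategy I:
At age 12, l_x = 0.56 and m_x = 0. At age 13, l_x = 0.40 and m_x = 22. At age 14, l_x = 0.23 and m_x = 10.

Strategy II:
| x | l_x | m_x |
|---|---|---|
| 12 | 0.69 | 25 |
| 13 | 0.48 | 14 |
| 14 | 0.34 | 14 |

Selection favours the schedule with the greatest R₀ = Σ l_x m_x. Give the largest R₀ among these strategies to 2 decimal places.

28.73

Strategy I: R₀ = 0.56×0 + 0.40×22 + 0.23×10 = 11.1000
Strategy II: R₀ = 0.69×25 + 0.48×14 + 0.34×14 = 28.7300
Highest R₀: strategy II with 28.7300.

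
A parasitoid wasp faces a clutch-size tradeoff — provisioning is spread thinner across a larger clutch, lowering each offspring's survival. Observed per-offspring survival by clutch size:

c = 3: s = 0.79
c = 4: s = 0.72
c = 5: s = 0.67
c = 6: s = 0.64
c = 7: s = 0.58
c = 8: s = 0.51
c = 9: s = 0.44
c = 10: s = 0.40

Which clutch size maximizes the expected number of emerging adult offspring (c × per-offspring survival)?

8

Expected emerging adult offspring = c × s(c):
  c=3: 3 × 0.79 = 2.370
  c=4: 4 × 0.72 = 2.880
  c=5: 5 × 0.67 = 3.350
  c=6: 6 × 0.64 = 3.840
  c=7: 7 × 0.58 = 4.060
  c=8: 8 × 0.51 = 4.080
  c=9: 9 × 0.44 = 3.960
  c=10: 10 × 0.40 = 4.000
Maximum at c = 8 (4.080 emerging adult offspring).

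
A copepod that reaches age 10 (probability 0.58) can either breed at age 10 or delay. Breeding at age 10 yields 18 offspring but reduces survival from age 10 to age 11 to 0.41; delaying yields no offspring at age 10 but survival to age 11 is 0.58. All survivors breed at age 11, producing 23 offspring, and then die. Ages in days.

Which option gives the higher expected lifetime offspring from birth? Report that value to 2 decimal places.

breed at age 10: R₀ = 0.58 × (18 + 0.41 × 23) = 0.58 × 27.4300 = 15.9094
delay to age 11: R₀ = 0.58 × (0.58 × 23) = 0.58 × 13.3400 = 7.7372
Higher: breed at age 10 (15.9094).

15.91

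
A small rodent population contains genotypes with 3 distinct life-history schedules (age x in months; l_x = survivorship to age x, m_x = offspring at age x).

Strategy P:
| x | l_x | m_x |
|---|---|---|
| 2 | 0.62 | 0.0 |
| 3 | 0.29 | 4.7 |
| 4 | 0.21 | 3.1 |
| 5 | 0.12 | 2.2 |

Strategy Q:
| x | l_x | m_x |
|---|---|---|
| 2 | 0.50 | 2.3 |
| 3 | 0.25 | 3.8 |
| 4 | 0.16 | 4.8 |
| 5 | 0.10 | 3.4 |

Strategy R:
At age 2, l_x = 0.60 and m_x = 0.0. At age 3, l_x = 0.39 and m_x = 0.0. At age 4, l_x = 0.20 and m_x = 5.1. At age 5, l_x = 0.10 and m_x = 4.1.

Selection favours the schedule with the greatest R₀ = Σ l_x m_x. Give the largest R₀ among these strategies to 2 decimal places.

3.21

Strategy P: R₀ = 0.62×0.0 + 0.29×4.7 + 0.21×3.1 + 0.12×2.2 = 2.2780
Strategy Q: R₀ = 0.50×2.3 + 0.25×3.8 + 0.16×4.8 + 0.10×3.4 = 3.2080
Strategy R: R₀ = 0.60×0.0 + 0.39×0.0 + 0.20×5.1 + 0.10×4.1 = 1.4300
Highest R₀: strategy Q with 3.2080.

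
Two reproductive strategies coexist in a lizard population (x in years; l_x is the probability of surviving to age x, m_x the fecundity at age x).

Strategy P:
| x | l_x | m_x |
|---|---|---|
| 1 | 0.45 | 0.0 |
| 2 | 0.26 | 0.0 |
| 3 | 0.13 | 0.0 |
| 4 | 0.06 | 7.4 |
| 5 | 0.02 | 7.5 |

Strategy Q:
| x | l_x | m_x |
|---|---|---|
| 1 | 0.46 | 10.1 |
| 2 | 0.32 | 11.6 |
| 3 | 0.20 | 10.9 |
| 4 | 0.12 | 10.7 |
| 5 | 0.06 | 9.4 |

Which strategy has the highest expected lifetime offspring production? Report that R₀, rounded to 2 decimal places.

12.39

Strategy P: R₀ = 0.45×0.0 + 0.26×0.0 + 0.13×0.0 + 0.06×7.4 + 0.02×7.5 = 0.5940
Strategy Q: R₀ = 0.46×10.1 + 0.32×11.6 + 0.20×10.9 + 0.12×10.7 + 0.06×9.4 = 12.3860
Highest R₀: strategy Q with 12.3860.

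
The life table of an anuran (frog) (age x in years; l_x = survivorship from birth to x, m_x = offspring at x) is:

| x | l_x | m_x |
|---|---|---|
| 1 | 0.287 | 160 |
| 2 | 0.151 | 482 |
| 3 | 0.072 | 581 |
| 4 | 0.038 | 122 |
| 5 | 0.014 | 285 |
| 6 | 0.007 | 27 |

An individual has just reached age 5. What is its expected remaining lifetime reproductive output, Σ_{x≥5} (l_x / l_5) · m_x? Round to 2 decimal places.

298.50

l_5 = 0.014. Conditional survival from age 5 to x is l_x / l_5.
  x=5: (0.014/0.014) × 285 = 285.0000
  x=6: (0.007/0.014) × 27 = 13.5000
Sum = 285.0000 + 13.5000 = 298.5000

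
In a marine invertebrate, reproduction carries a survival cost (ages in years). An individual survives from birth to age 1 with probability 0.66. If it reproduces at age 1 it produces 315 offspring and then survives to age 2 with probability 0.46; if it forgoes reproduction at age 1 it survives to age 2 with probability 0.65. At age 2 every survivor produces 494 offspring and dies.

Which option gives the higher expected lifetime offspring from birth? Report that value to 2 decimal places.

357.88

breed at age 1: R₀ = 0.66 × (315 + 0.46 × 494) = 0.66 × 542.2400 = 357.8784
delay to age 2: R₀ = 0.66 × (0.65 × 494) = 0.66 × 321.1000 = 211.9260
Higher: breed at age 1 (357.8784).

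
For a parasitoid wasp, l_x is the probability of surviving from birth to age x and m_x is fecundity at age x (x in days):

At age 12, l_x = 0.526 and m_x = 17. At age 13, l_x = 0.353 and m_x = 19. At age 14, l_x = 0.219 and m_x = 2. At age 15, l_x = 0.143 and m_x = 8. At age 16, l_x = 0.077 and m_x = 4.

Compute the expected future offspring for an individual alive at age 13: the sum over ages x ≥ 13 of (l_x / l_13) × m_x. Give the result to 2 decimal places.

24.35

l_13 = 0.353. Conditional survival from age 13 to x is l_x / l_13.
  x=13: (0.353/0.353) × 19 = 19.0000
  x=14: (0.219/0.353) × 2 = 1.2408
  x=15: (0.143/0.353) × 8 = 3.2408
  x=16: (0.077/0.353) × 4 = 0.8725
Sum = 19.0000 + 1.2408 + 3.2408 + 0.8725 = 24.3541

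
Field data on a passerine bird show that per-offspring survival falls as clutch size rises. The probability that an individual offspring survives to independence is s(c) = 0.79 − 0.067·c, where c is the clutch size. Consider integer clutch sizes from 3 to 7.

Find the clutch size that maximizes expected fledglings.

Expected fledglings = c × s(c):
  c=3: 3 × 0.589 = 1.767
  c=4: 4 × 0.522 = 2.088
  c=5: 5 × 0.455 = 2.275
  c=6: 6 × 0.388 = 2.328
  c=7: 7 × 0.321 = 2.247
Maximum at c = 6 (2.328 fledglings).

6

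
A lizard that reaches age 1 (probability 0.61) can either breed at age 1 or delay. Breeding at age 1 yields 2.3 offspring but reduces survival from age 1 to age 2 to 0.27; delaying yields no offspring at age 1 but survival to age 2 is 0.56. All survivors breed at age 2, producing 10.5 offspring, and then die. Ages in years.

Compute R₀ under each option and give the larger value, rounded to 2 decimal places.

3.59

breed at age 1: R₀ = 0.61 × (2.3 + 0.27 × 10.5) = 0.61 × 5.1350 = 3.1323
delay to age 2: R₀ = 0.61 × (0.56 × 10.5) = 0.61 × 5.8800 = 3.5868
Higher: delay to age 2 (3.5868).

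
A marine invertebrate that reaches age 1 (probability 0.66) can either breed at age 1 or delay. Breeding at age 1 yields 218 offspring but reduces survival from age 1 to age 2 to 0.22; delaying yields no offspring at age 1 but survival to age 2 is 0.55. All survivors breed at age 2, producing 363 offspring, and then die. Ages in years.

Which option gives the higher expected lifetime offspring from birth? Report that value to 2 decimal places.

196.59

breed at age 1: R₀ = 0.66 × (218 + 0.22 × 363) = 0.66 × 297.8600 = 196.5876
delay to age 2: R₀ = 0.66 × (0.55 × 363) = 0.66 × 199.6500 = 131.7690
Higher: breed at age 1 (196.5876).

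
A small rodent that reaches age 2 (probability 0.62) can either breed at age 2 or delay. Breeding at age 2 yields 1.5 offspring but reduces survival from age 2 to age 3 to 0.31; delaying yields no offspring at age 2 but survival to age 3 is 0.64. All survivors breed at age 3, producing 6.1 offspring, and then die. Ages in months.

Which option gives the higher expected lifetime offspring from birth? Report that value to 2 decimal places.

breed at age 2: R₀ = 0.62 × (1.5 + 0.31 × 6.1) = 0.62 × 3.3910 = 2.1024
delay to age 3: R₀ = 0.62 × (0.64 × 6.1) = 0.62 × 3.9040 = 2.4205
Higher: delay to age 3 (2.4205).

2.42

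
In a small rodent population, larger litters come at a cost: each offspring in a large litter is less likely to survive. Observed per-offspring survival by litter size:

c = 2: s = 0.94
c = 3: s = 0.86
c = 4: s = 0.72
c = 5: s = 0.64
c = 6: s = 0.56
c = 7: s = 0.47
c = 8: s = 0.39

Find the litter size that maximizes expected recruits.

Expected recruits = c × s(c):
  c=2: 2 × 0.94 = 1.880
  c=3: 3 × 0.86 = 2.580
  c=4: 4 × 0.72 = 2.880
  c=5: 5 × 0.64 = 3.200
  c=6: 6 × 0.56 = 3.360
  c=7: 7 × 0.47 = 3.290
  c=8: 8 × 0.39 = 3.120
Maximum at c = 6 (3.360 recruits).

6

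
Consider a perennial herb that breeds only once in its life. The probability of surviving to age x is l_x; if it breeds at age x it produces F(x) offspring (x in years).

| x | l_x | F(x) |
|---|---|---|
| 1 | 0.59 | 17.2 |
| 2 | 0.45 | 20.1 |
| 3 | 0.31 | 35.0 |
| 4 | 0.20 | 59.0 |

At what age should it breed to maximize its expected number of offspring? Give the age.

Expected offspring if breeding at age x = l_x × F(x):
  age 1: 0.59 × 17.2 = 10.148
  age 2: 0.45 × 20.1 = 9.045
  age 3: 0.31 × 35.0 = 10.850
  age 4: 0.20 × 59.0 = 11.800
Maximum at age 4 (11.800).

4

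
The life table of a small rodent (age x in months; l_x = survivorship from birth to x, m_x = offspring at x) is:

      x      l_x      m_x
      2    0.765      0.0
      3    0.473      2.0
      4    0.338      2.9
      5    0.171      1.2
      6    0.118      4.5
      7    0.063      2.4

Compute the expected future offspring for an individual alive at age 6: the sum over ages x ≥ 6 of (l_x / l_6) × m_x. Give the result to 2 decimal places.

5.78

l_6 = 0.118. Conditional survival from age 6 to x is l_x / l_6.
  x=6: (0.118/0.118) × 4.5 = 4.5000
  x=7: (0.063/0.118) × 2.4 = 1.2814
Sum = 4.5000 + 1.2814 = 5.7814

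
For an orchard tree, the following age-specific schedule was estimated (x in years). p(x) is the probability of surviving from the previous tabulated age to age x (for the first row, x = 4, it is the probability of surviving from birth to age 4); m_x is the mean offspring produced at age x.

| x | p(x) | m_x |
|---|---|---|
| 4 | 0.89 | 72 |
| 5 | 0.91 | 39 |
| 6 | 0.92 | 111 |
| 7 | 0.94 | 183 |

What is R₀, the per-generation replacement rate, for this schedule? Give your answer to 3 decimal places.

306.547

Survivorship from birth: l_x = p_4·p_5·…·p_x.
  l_4 = 0.89000
  l_5 = 0.80990
  l_6 = 0.74511
  l_7 = 0.70040
R₀ = Σ l_x m_x:
  age 4: 0.89000 × 72 = 64.0800
  age 5: 0.80990 × 39 = 31.5861
  age 6: 0.74511 × 111 = 82.7072
  age 7: 0.70040 × 183 = 128.1732
R₀ = 64.0800 + 31.5861 + 82.7072 + 128.1732 = 306.5465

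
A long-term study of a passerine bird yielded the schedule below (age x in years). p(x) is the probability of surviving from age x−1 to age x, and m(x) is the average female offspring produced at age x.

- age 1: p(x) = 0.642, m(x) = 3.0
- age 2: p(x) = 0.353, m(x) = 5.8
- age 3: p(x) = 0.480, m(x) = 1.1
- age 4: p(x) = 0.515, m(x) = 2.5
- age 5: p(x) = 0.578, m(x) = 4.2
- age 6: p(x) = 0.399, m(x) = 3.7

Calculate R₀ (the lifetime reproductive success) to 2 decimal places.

Survivorship from birth: l_x = p_1·p_2·…·p_x.
  l_1 = 0.64200
  l_2 = 0.22663
  l_3 = 0.10878
  l_4 = 0.05602
  l_5 = 0.03238
  l_6 = 0.01292
R₀ = Σ l_x m(x):
  age 1: 0.64200 × 3.0 = 1.9260
  age 2: 0.22663 × 5.8 = 1.3145
  age 3: 0.10878 × 1.1 = 0.1197
  age 4: 0.05602 × 2.5 = 0.1401
  age 5: 0.03238 × 4.2 = 0.1360
  age 6: 0.01292 × 3.7 = 0.0478
R₀ = 1.9260 + 1.3145 + 0.1197 + 0.1401 + 0.1360 + 0.0478 = 3.6840

3.68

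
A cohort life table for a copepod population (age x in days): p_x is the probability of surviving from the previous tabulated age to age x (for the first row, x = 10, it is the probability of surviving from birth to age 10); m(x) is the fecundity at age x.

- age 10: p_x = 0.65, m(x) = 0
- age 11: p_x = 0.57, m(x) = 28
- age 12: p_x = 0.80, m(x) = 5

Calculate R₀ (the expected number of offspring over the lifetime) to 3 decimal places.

Survivorship from birth: l_x = p_10·p_11·…·p_x.
  l_10 = 0.65000
  l_11 = 0.37050
  l_12 = 0.29640
R₀ = Σ l_x m(x):
  age 10: 0.65000 × 0 = 0.0000
  age 11: 0.37050 × 28 = 10.3740
  age 12: 0.29640 × 5 = 1.4820
R₀ = 0.0000 + 10.3740 + 1.4820 = 11.8560

11.856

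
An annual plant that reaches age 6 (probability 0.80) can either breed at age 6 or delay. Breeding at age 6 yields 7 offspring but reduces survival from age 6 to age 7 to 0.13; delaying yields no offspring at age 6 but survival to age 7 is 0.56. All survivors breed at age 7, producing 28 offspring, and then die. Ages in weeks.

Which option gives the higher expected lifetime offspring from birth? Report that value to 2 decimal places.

breed at age 6: R₀ = 0.80 × (7 + 0.13 × 28) = 0.80 × 10.6400 = 8.5120
delay to age 7: R₀ = 0.80 × (0.56 × 28) = 0.80 × 15.6800 = 12.5440
Higher: delay to age 7 (12.5440).

12.54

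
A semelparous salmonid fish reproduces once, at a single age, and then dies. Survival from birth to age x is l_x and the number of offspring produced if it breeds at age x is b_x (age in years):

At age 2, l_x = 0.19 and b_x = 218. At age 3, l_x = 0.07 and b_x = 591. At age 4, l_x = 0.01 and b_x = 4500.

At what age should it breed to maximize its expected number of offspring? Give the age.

Expected offspring if breeding at age x = l_x × b_x:
  age 2: 0.19 × 218 = 41.420
  age 3: 0.07 × 591 = 41.370
  age 4: 0.01 × 4500 = 45.000
Maximum at age 4 (45.000).

4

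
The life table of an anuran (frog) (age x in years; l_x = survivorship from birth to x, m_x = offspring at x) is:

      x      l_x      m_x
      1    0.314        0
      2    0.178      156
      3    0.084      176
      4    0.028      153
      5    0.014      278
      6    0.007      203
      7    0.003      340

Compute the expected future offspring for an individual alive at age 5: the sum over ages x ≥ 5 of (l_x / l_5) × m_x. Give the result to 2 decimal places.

l_5 = 0.014. Conditional survival from age 5 to x is l_x / l_5.
  x=5: (0.014/0.014) × 278 = 278.0000
  x=6: (0.007/0.014) × 203 = 101.5000
  x=7: (0.003/0.014) × 340 = 72.8571
Sum = 278.0000 + 101.5000 + 72.8571 = 452.3571

452.36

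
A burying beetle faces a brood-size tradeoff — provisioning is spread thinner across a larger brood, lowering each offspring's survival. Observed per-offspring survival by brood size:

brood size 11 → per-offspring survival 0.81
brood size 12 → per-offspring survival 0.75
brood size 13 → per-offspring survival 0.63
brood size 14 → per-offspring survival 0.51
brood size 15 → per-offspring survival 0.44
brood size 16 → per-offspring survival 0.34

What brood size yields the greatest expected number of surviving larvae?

Expected surviving larvae = c × s(c):
  c=11: 11 × 0.81 = 8.910
  c=12: 12 × 0.75 = 9.000
  c=13: 13 × 0.63 = 8.190
  c=14: 14 × 0.51 = 7.140
  c=15: 15 × 0.44 = 6.600
  c=16: 16 × 0.34 = 5.440
Maximum at c = 12 (9.000 surviving larvae).

12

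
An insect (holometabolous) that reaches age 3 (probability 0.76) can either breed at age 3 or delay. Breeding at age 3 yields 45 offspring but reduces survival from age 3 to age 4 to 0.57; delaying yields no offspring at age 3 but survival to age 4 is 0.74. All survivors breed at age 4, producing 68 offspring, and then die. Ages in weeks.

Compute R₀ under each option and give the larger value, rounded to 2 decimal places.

breed at age 3: R₀ = 0.76 × (45 + 0.57 × 68) = 0.76 × 83.7600 = 63.6576
delay to age 4: R₀ = 0.76 × (0.74 × 68) = 0.76 × 50.3200 = 38.2432
Higher: breed at age 3 (63.6576).

63.66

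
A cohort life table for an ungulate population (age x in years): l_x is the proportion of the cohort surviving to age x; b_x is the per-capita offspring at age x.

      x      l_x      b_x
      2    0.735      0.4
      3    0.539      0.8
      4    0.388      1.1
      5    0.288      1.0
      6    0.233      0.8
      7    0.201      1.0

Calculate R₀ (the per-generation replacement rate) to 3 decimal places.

1.827

R₀ = Σ l_x b_x:
  age 2: 0.735 × 0.4 = 0.2940
  age 3: 0.539 × 0.8 = 0.4312
  age 4: 0.388 × 1.1 = 0.4268
  age 5: 0.288 × 1.0 = 0.2880
  age 6: 0.233 × 0.8 = 0.1864
  age 7: 0.201 × 1.0 = 0.2010
R₀ = 0.2940 + 0.4312 + 0.4268 + 0.2880 + 0.1864 + 0.2010 = 1.8274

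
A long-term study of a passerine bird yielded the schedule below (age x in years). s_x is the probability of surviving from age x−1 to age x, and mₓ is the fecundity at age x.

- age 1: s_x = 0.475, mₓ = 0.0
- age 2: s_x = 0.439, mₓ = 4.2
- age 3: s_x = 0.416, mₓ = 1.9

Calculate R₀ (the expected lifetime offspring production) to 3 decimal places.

1.041

Survivorship from birth: l_x = s_1·s_2·…·s_x.
  l_1 = 0.47500
  l_2 = 0.20852
  l_3 = 0.08675
R₀ = Σ l_x mₓ:
  age 1: 0.47500 × 0.0 = 0.0000
  age 2: 0.20852 × 4.2 = 0.8758
  age 3: 0.08675 × 1.9 = 0.1648
R₀ = 0.0000 + 0.8758 + 0.1648 = 1.0406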